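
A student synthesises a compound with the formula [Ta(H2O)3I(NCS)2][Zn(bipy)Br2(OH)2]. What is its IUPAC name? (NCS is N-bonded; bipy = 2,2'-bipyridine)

Zinc is always +2 in its complexes; the anion's ligand charges sum to -4, so the complex anion is 2−.
A 1:1 salt means the cation carries the equal and opposite charge, 2+.
Cation: ligand charges sum to -3; for the ion to be 2+, Ta = +5.

triaquaiododiisothiocyanatotantalum(V) (2,2'-bipyridine)dibromodihydroxozincate(II)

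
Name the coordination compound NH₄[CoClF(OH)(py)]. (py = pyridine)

ammonium chlorofluorohydroxo(pyridine)cobaltate(II)

The 1 ammonium counter-ion carries a total charge of +1, so each complex ion is 1−.
Ligand charges: 1×fluoro (-1 each), 1×chloro (-1 each), 1×hydroxo (-1 each), 1×pyridine (neutral); total -3. So Co + (-3) = 1−, giving Co = +2.
The complex ion is anionic, so cobalt takes the -ate form cobaltate(II).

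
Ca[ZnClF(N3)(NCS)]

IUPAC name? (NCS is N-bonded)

The 1 calcium counter-ion carries a total charge of +2, so each complex ion is 2−.
Ligand charges: 1×fluoro (-1 each), 1×azido (-1 each), 1×chloro (-1 each), 1×isothiocyanato (-1 each); total -4. So Zn + (-4) = 2−, giving Zn = +2.
Ligands are named alphabetically: azido before chloro before fluoro before isothiocyanato.
The complex ion is anionic, so zinc takes the -ate form zincate(II).

calcium azidochlorofluoroisothiocyanatozincate(II)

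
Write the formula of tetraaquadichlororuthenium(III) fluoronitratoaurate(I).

[RuCl2(H2O)4][AuF(NO3)]

Cation [Ru…]: ligand charges -2, Ru(III) ⇒ ion charge 1+.
Anion [Au…]: ligand charges -2, Au(I) ⇒ ion charge 1−.
One 1+ cation balances one 1− anion.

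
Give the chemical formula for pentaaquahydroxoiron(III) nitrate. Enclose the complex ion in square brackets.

[Fe(H2O)5(OH)](NO3)2

Ligands: 1 hydroxo (OH, -1), 5 aqua (H2O, neutral). Ligand charge sum = -1.
Charge balance with nitrate (-1) requires 1 complex ion per 2 nitrate.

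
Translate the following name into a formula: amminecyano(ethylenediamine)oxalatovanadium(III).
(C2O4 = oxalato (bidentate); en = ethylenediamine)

[V(C2O4)(CN)(en)(NH3)]

Ligands: 1 oxalato (C2O4, -2), 1 cyano (CN, -1), 1 ethylenediamine (en, neutral), 1 ammine (NH3, neutral). Ligand charge sum = -3.
With V in oxidation state +3, the complex ion is [V...].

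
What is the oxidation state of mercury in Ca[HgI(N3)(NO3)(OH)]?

1 calcium outside the brackets (+2 each) → the complex ion is 2−.
Ligand charges: 1×OH = -1; 1×NO3 = -1; 1×N3 = -1; 1×I = -1; sum -4.
Hg + (-4) = 2− ⇒ Hg is +2.

+2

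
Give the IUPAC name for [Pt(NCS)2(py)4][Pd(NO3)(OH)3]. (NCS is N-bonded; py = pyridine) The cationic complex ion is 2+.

diisothiocyanatotetrakis(pyridine)platinum(IV) trihydroxonitratopalladate(II)

The complex cation is given as 2+; its ligand charges sum to -2, so Pt = +4.
A 1:1 salt means the anion carries the equal and opposite charge, 2−.
Anion: ligand charges sum to -4; for the ion to be 2−, Pd = +2.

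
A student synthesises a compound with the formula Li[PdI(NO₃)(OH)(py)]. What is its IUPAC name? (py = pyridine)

The 1 lithium counter-ion carries a total charge of +1, so each complex ion is 1−.
Ligand charges: 1×pyridine (neutral), 1×nitrato (-1 each), 1×iodo (-1 each), 1×hydroxo (-1 each); total -3. So Pd + (-3) = 1−, giving Pd = +2.
Ligands are named alphabetically: hydroxo before iodo before nitrato before pyridine.
The complex ion is anionic, so palladium takes the -ate form palladate(II).

lithium hydroxoiodonitrato(pyridine)palladate(II)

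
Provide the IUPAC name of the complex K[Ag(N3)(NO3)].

potassium azidonitratoargentate(I)

The 1 potassium counter-ion carries a total charge of +1, so each complex ion is 1−.
Ligand charges: 1×nitrato (-1 each), 1×azido (-1 each); total -2. So Ag + (-2) = 1−, giving Ag = +1.
Ligands are named alphabetically: azido before nitrato.
The complex ion is anionic, so silver takes the -ate form argentate(I).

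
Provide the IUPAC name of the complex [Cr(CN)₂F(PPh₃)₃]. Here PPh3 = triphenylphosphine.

There is no counter-ion, so the complex is neutral overall.
Ligand charges: 1×fluoro (-1 each), 3×triphenylphosphine (neutral), 2×cyano (-1 each); total -3. So Cr + (-3) = 0, giving Cr = +3.
Ligands are named alphabetically: cyano before fluoro before triphenylphosphine.

dicyanofluorotris(triphenylphosphine)chromium(III)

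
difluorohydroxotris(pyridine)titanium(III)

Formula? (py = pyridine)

[TiF2(OH)(py)3]

Ligands: 3 pyridine (py, neutral), 2 fluoro (F, -1), 1 hydroxo (OH, -1). Ligand charge sum = -3.
With Ti in oxidation state +3, the complex ion is [Ti...].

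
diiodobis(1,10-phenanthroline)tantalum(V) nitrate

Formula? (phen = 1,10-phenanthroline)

[TaI2(phen)2](NO3)3

Ligands: 2 1,10-phenanthroline (phen, neutral), 2 iodo (I, -1). Ligand charge sum = -2.
Charge balance with nitrate (-1) requires 1 complex ion per 3 nitrate.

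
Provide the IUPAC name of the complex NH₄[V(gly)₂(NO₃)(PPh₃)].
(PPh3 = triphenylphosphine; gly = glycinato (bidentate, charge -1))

The 1 ammonium counter-ion carries a total charge of +1, so each complex ion is 1−.
Ligand charges: 1×triphenylphosphine (neutral), 1×nitrato (-1 each), 2×glycinato (-1 each); total -3. So V + (-3) = 1−, giving V = +2.
Ligands are named alphabetically: glycinato before nitrato before triphenylphosphine.
The complex ion is anionic, so vanadium takes the -ate form vanadate(II).

ammonium bis(glycinato)nitrato(triphenylphosphine)vanadate(II)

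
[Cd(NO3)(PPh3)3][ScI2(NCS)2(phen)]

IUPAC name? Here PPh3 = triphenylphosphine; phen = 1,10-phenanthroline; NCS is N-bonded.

nitratotris(triphenylphosphine)cadmium(II) diiododiisothiocyanato(1,10-phenanthroline)scandate(III)

Scandium is always +3 in its complexes; the anion's ligand charges sum to -4, so the complex anion is 1−.
A 1:1 salt means the cation carries the equal and opposite charge, 1+.
Cation: ligand charges sum to -1; for the ion to be 1+, Cd = +2.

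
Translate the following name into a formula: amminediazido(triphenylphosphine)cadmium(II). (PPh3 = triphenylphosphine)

Ligands: 2 azido (N3, -1), 1 ammine (NH3, neutral), 1 triphenylphosphine (PPh3, neutral). Ligand charge sum = -2.
With Cd in oxidation state +2, the complex ion is [Cd...].

[Cd(N3)2(NH3)(PPh3)]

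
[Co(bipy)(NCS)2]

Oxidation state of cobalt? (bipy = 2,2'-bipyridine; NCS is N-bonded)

+2

No counter-ion: the bracketed complex is neutral.
Ligand charges: 1×bipy neutral; 2×NCS = -2; sum -2.
Co + (-2) = 0 ⇒ Co is +2.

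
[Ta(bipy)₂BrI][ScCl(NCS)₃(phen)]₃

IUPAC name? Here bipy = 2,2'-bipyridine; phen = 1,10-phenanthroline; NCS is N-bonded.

bis(2,2'-bipyridine)bromoiodotantalum(V) chlorotriisothiocyanato(1,10-phenanthroline)scandate(III)

Scandium is always +3 in its complexes; the anion's ligand charges sum to -4, so the complex anion is 1−.
With 3 anions per cation, the cation must be 3×1 = 3+.
Cation: ligand charges sum to -2; for the ion to be 3+, Ta = +5.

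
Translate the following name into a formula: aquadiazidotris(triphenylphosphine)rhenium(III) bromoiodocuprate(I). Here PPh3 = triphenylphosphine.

Cation [Re…]: ligand charges -2, Re(III) ⇒ ion charge 1+.
Anion [Cu…]: ligand charges -2, Cu(I) ⇒ ion charge 1−.

[Re(H2O)(N3)2(PPh3)3][CuBrI]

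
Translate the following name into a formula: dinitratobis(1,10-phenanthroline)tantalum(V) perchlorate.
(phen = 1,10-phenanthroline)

Ligands: 2 nitrato (NO3, -1), 2 1,10-phenanthroline (phen, neutral). Ligand charge sum = -2.
Charge balance with perchlorate (-1) requires 1 complex ion per 3 perchlorate.

[Ta(NO3)2(phen)2](ClO4)3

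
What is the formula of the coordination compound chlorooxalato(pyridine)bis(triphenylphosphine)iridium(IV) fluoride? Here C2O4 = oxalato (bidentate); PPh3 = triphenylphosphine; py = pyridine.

Ligands: 1 oxalato (C2O4, -2), 2 triphenylphosphine (PPh3, neutral), 1 pyridine (py, neutral), 1 chloro (Cl, -1). Ligand charge sum = -3.
With Ir in oxidation state +4, the complex ion is [Ir...]^1+.
Charge balance with fluoride (-1) requires 1 complex ion per 1 fluoride.

[Ir(C2O4)Cl(PPh3)2(py)]F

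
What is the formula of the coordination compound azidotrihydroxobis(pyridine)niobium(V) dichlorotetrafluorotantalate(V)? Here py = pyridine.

[Nb(N3)(OH)3(py)2][TaCl2F4]

Cation [Nb…]: ligand charges -4, Nb(V) ⇒ ion charge 1+.
Anion [Ta…]: ligand charges -6, Ta(V) ⇒ ion charge 1−.
One 1+ cation balances one 1− anion.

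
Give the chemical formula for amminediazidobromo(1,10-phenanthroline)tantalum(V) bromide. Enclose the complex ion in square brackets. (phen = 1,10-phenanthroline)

[TaBr(N3)2(NH3)(phen)]Br2

Ligands: 1 ammine (NH3, neutral), 2 azido (N3, -1), 1 1,10-phenanthroline (phen, neutral), 1 bromo (Br, -1). Ligand charge sum = -3.
With Ta in oxidation state +5, the complex ion is [Ta...]^2+.
Charge balance with bromide (-1) requires 1 complex ion per 2 bromide.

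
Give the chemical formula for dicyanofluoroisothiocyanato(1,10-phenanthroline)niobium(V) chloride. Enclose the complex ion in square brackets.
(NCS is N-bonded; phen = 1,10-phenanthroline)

[Nb(CN)2F(NCS)(phen)]Cl

Ligands: 2 cyano (CN, -1), 1 isothiocyanato (NCS, -1), 1 1,10-phenanthroline (phen, neutral), 1 fluoro (F, -1). Ligand charge sum = -4.
With Nb in oxidation state +5, the complex ion is [Nb...]^1+.
Charge balance with chloride (-1) requires 1 complex ion per 1 chloride.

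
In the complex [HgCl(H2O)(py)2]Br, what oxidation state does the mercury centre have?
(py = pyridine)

1 bromide outside the brackets (-1 each) → the complex ion is 1+.
Ligand charges: 1×Cl = -1; 2×py neutral; 1×H2O neutral; sum -1.
Hg + (-1) = 1+ ⇒ Hg is +2.

+2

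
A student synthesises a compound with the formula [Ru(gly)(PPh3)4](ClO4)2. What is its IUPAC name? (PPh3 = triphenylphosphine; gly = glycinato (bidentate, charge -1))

The 2 perchlorate counter-ions carry a total charge of -2, so each complex ion is 2+.
Ligand charges: 4×triphenylphosphine (neutral), 1×glycinato (-1 each); total -1. So Ru + (-1) = 2+, giving Ru = +3.
Ligands are named alphabetically: glycinato before triphenylphosphine.

(glycinato)tetrakis(triphenylphosphine)ruthenium(III) perchlorate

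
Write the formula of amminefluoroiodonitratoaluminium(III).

Ligands: 1 fluoro (F, -1), 1 iodo (I, -1), 1 nitrato (NO3, -1), 1 ammine (NH3, neutral). Ligand charge sum = -3.
With Al in oxidation state +3, the complex ion is [Al...].

[AlFI(NH3)(NO3)]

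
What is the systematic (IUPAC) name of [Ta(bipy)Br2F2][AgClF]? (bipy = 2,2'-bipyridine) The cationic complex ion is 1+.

(2,2'-bipyridine)dibromodifluorotantalum(V) chlorofluoroargentate(I)

The complex cation is given as 1+; its ligand charges sum to -4, so Ta = +5.
A 1:1 salt means the anion carries the equal and opposite charge, 1−.
Anion: ligand charges sum to -2; for the ion to be 1−, Ag = +1.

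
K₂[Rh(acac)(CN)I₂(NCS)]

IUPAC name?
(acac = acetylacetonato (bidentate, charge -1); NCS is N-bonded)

potassium (acetylacetonato)cyanodiiodoisothiocyanatorhodate(III)

The 2 potassium counter-ions carry a total charge of +2, so each complex ion is 2−.
Ligand charges: 1×acetylacetonato (-1 each), 1×cyano (-1 each), 2×iodo (-1 each), 1×isothiocyanato (-1 each); total -5. So Rh + (-5) = 2−, giving Rh = +3.
Ligands are named alphabetically: acetylacetonato before cyano before iodo before isothiocyanato.
The complex ion is anionic, so rhodium takes the -ate form rhodate(III).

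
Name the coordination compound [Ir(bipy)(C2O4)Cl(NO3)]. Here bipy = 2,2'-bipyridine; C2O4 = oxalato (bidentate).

(2,2'-bipyridine)chloronitratooxalatoiridium(IV)

There is no counter-ion, so the complex is neutral overall.
Ligand charges: 1×nitrato (-1 each), 1×chloro (-1 each), 1×2,2'-bipyridine (neutral), 1×oxalato (-2 each); total -4. So Ir + (-4) = 0, giving Ir = +4.
Ligands are named alphabetically: bipyridine before chloro before nitrato before oxalato.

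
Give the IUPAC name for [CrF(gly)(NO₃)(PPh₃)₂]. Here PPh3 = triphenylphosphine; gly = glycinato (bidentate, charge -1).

fluoro(glycinato)nitratobis(triphenylphosphine)chromium(III)

There is no counter-ion, so the complex is neutral overall.
Ligand charges: 1×fluoro (-1 each), 2×triphenylphosphine (neutral), 1×glycinato (-1 each), 1×nitrato (-1 each); total -3. So Cr + (-3) = 0, giving Cr = +3.
Ligands are named alphabetically: fluoro before glycinato before nitrato before triphenylphosphine.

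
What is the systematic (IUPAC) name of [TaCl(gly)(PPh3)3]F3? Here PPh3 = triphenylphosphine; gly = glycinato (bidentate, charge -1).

The 3 fluoride counter-ions carry a total charge of -3, so each complex ion is 3+.
Ligand charges: 3×triphenylphosphine (neutral), 1×chloro (-1 each), 1×glycinato (-1 each); total -2. So Ta + (-2) = 3+, giving Ta = +5.
Ligands are named alphabetically: chloro before glycinato before triphenylphosphine.

chloro(glycinato)tris(triphenylphosphine)tantalum(V) fluoride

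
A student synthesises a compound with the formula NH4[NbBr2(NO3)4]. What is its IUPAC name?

The 1 ammonium counter-ion carries a total charge of +1, so each complex ion is 1−.
Ligand charges: 2×bromo (-1 each), 4×nitrato (-1 each); total -6. So Nb + (-6) = 1−, giving Nb = +5.
The complex ion is anionic, so niobium takes the -ate form niobate(V).

ammonium dibromotetranitratoniobate(V)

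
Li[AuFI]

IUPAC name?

The 1 lithium counter-ion carries a total charge of +1, so each complex ion is 1−.
Ligand charges: 1×iodo (-1 each), 1×fluoro (-1 each); total -2. So Au + (-2) = 1−, giving Au = +1.
Ligands are named alphabetically: fluoro before iodo.
The complex ion is anionic, so gold takes the -ate form aurate(I).

lithium fluoroiodoaurate(I)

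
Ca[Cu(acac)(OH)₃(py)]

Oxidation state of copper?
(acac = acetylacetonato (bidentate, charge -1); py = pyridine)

+2

1 calcium outside the brackets (+2 each) → the complex ion is 2−.
Ligand charges: 1×acac = -1; 1×py neutral; 3×OH = -3; sum -4.
Cu + (-4) = 2− ⇒ Cu is +2.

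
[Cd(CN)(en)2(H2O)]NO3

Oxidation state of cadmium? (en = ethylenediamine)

1 nitrate outside the brackets (-1 each) → the complex ion is 1+.
Ligand charges: 1×H2O neutral; 1×CN = -1; 2×en neutral; sum -1.
Cd + (-1) = 1+ ⇒ Cd is +2.

+2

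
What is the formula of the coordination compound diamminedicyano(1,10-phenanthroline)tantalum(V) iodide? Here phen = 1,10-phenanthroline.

Ligands: 2 cyano (CN, -1), 1 1,10-phenanthroline (phen, neutral), 2 ammine (NH3, neutral). Ligand charge sum = -2.
With Ta in oxidation state +5, the complex ion is [Ta...]^3+.
Charge balance with iodide (-1) requires 1 complex ion per 3 iodide.

[Ta(CN)2(NH3)2(phen)]I3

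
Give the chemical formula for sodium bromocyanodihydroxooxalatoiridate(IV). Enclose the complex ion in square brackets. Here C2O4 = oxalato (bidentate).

Ligands: 2 hydroxo (OH, -1), 1 oxalato (C2O4, -2), 1 bromo (Br, -1), 1 cyano (CN, -1). Ligand charge sum = -6.
With Ir in oxidation state +4, the complex ion is [Ir...]^2−.
Charge balance with sodium (+1) requires 1 complex ion per 2 sodium.

Na2[IrBr(C2O4)(CN)(OH)2]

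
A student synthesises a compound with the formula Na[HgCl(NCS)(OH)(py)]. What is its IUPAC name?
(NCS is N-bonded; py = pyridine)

sodium chlorohydroxoisothiocyanato(pyridine)mercurate(II)

The 1 sodium counter-ion carries a total charge of +1, so each complex ion is 1−.
Ligand charges: 1×hydroxo (-1 each), 1×chloro (-1 each), 1×isothiocyanato (-1 each), 1×pyridine (neutral); total -3. So Hg + (-3) = 1−, giving Hg = +2.
Ligands are named alphabetically: chloro before hydroxo before isothiocyanato before pyridine.
The complex ion is anionic, so mercury takes the -ate form mercurate(II).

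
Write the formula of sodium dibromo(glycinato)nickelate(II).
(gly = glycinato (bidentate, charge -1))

Na[NiBr2(gly)]

Ligands: 2 bromo (Br, -1), 1 glycinato (gly, -1). Ligand charge sum = -3.
With Ni in oxidation state +2, the complex ion is [Ni...]^1−.
Charge balance with sodium (+1) requires 1 complex ion per 1 sodium.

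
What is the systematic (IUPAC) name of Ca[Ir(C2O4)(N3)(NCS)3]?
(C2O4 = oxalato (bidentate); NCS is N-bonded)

calcium azidotriisothiocyanatooxalatoiridate(IV)

The 1 calcium counter-ion carries a total charge of +2, so each complex ion is 2−.
Ligand charges: 1×azido (-1 each), 1×oxalato (-2 each), 3×isothiocyanato (-1 each); total -6. So Ir + (-6) = 2−, giving Ir = +4.
Ligands are named alphabetically: azido before isothiocyanato before oxalato.
The complex ion is anionic, so iridium takes the -ate form iridate(IV).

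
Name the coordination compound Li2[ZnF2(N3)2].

lithium diazidodifluorozincate(II)

The 2 lithium counter-ions carry a total charge of +2, so each complex ion is 2−.
Ligand charges: 2×azido (-1 each), 2×fluoro (-1 each); total -4. So Zn + (-4) = 2−, giving Zn = +2.
The complex ion is anionic, so zinc takes the -ate form zincate(II).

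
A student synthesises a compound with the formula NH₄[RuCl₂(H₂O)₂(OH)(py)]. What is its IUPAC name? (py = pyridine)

The 1 ammonium counter-ion carries a total charge of +1, so each complex ion is 1−.
Ligand charges: 1×pyridine (neutral), 1×hydroxo (-1 each), 2×aqua (neutral), 2×chloro (-1 each); total -3. So Ru + (-3) = 1−, giving Ru = +2.
Ligands are named alphabetically: aqua before chloro before hydroxo before pyridine.
The complex ion is anionic, so ruthenium takes the -ate form ruthenate(II).

ammonium diaquadichlorohydroxo(pyridine)ruthenate(II)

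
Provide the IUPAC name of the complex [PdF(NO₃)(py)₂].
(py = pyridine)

fluoronitratobis(pyridine)palladium(II)

There is no counter-ion, so the complex is neutral overall.
Ligand charges: 1×nitrato (-1 each), 1×fluoro (-1 each), 2×pyridine (neutral); total -2. So Pd + (-2) = 0, giving Pd = +2.
Ligands are named alphabetically: fluoro before nitrato before pyridine.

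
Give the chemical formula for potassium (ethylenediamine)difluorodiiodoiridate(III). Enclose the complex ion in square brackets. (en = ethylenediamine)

K[Ir(en)F2I2]

Ligands: 1 ethylenediamine (en, neutral), 2 fluoro (F, -1), 2 iodo (I, -1). Ligand charge sum = -4.
With Ir in oxidation state +3, the complex ion is [Ir...]^1−.
Charge balance with potassium (+1) requires 1 complex ion per 1 potassium.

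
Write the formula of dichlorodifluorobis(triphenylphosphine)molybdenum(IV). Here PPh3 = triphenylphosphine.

Ligands: 2 triphenylphosphine (PPh3, neutral), 2 chloro (Cl, -1), 2 fluoro (F, -1). Ligand charge sum = -4.
With Mo in oxidation state +4, the complex ion is [Mo...].

[MoCl2F2(PPh3)2]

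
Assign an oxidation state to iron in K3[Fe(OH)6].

+3

3 potassium outside the brackets (+1 each) → the complex ion is 3−.
Ligand charges: 6×OH = -6; sum -6.
Fe + (-6) = 3− ⇒ Fe is +3.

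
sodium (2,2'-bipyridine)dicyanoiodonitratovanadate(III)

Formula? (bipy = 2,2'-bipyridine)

Ligands: 1 iodo (I, -1), 1 nitrato (NO3, -1), 2 cyano (CN, -1), 1 2,2'-bipyridine (bipy, neutral). Ligand charge sum = -4.
With V in oxidation state +3, the complex ion is [V...]^1−.
Charge balance with sodium (+1) requires 1 complex ion per 1 sodium.

Na[V(bipy)(CN)2I(NO3)]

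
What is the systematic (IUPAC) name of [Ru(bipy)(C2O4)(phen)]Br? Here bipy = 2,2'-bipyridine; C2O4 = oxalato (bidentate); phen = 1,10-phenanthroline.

The 1 bromide counter-ion carries a total charge of -1, so each complex ion is 1+.
Ligand charges: 1×2,2'-bipyridine (neutral), 1×oxalato (-2 each), 1×1,10-phenanthroline (neutral); total -2. So Ru + (-2) = 1+, giving Ru = +3.
Ligands are named alphabetically: bipyridine before oxalato before phenanthroline.

(2,2'-bipyridine)oxalato(1,10-phenanthroline)ruthenium(III) bromide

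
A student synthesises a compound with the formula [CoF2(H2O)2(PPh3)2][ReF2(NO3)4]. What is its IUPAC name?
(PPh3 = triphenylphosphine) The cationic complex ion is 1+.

diaquadifluorobis(triphenylphosphine)cobalt(III) difluorotetranitratorhenate(V)

Both ions are complex: the cation is named first with the plain metal name, the anion second with the -ate form; each ion's ligands are alphabetised independently.
The complex cation is given as 1+; its ligand charges sum to -2, so Co = +3.
A 1:1 salt means the anion carries the equal and opposite charge, 1−.
Anion: ligand charges sum to -6; for the ion to be 1−, Re = +5.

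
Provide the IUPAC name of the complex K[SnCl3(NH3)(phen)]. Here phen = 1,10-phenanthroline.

The 1 potassium counter-ion carries a total charge of +1, so each complex ion is 1−.
Ligand charges: 1×1,10-phenanthroline (neutral), 1×ammine (neutral), 3×chloro (-1 each); total -3. So Sn + (-3) = 1−, giving Sn = +2.
The complex ion is anionic, so tin takes the -ate form stannate(II).

potassium amminetrichloro(1,10-phenanthroline)stannate(II)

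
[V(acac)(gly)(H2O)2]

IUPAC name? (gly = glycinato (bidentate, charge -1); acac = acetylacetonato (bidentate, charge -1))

There is no counter-ion, so the complex is neutral overall.
Ligand charges: 2×aqua (neutral), 1×glycinato (-1 each), 1×acetylacetonato (-1 each); total -2. So V + (-2) = 0, giving V = +2.
Ligands are named alphabetically: acetylacetonato before aqua before glycinato.

(acetylacetonato)diaqua(glycinato)vanadium(II)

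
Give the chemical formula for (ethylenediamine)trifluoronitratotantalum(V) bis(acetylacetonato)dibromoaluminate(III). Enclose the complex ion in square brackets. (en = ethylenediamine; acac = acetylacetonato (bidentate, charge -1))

[Ta(en)F3(NO3)][Al(acac)2Br2]

Cation [Ta…]: ligand charges -4, Ta(V) ⇒ ion charge 1+.
Anion [Al…]: ligand charges -4, Al(III) ⇒ ion charge 1−.
One 1+ cation balances one 1− anion.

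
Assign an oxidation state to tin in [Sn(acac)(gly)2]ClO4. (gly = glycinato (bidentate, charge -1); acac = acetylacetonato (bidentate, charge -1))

1 perchlorate outside the brackets (-1 each) → the complex ion is 1+.
Ligand charges: 2×gly = -2; 1×acac = -1; sum -3.
Sn + (-3) = 1+ ⇒ Sn is +4.

+4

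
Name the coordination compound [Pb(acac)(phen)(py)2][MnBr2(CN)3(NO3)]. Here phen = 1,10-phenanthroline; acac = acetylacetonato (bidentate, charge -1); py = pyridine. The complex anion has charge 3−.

The complex anion is given as 3−; its ligand charges sum to -6, so Mn = +3.
A 1:1 salt means the cation carries the equal and opposite charge, 3+.
Cation: ligand charges sum to -1; for the ion to be 3+, Pb = +4.

(acetylacetonato)(1,10-phenanthroline)bis(pyridine)lead(IV) dibromotricyanonitratomanganate(III)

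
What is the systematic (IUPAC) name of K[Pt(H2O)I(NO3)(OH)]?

potassium aquahydroxoiodonitratoplatinate(II)

The 1 potassium counter-ion carries a total charge of +1, so each complex ion is 1−.
Ligand charges: 1×iodo (-1 each), 1×aqua (neutral), 1×nitrato (-1 each), 1×hydroxo (-1 each); total -3. So Pt + (-3) = 1−, giving Pt = +2.
The complex ion is anionic, so platinum takes the -ate form platinate(II).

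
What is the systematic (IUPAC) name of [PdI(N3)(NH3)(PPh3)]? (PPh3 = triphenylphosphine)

There is no counter-ion, so the complex is neutral overall.
Ligand charges: 1×ammine (neutral), 1×triphenylphosphine (neutral), 1×iodo (-1 each), 1×azido (-1 each); total -2. So Pd + (-2) = 0, giving Pd = +2.
Ligands are named alphabetically: ammine before azido before iodo before triphenylphosphine.

ammineazidoiodo(triphenylphosphine)palladium(II)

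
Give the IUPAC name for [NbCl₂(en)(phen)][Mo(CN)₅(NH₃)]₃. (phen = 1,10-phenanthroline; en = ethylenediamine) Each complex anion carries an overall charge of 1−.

Both ions are complex: the cation is named first with the plain metal name, the anion second with the -ate form; each ion's ligands are alphabetised independently.
The complex anion is given as 1−; its ligand charges sum to -5, so Mo = +4.
With 3 anions per cation, the cation must be 3×1 = 3+.
Cation: ligand charges sum to -2; for the ion to be 3+, Nb = +5.

dichloro(ethylenediamine)(1,10-phenanthroline)niobium(V) amminepentacyanomolybdate(IV)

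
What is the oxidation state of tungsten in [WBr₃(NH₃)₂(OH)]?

+4

No counter-ion: the bracketed complex is neutral.
Ligand charges: 2×NH3 neutral; 3×Br = -3; 1×OH = -1; sum -4.
W + (-4) = 0 ⇒ W is +4.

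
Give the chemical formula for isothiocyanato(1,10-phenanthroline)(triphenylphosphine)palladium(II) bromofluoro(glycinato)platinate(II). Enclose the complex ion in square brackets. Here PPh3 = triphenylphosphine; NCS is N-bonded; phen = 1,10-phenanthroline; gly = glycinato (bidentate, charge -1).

Cation [Pd…]: ligand charges -1, Pd(II) ⇒ ion charge 1+.
Anion [Pt…]: ligand charges -3, Pt(II) ⇒ ion charge 1−.

[Pd(NCS)(phen)(PPh3)][PtBrF(gly)]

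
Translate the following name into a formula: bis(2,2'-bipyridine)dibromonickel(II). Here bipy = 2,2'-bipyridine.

Ligands: 2 bromo (Br, -1), 2 2,2'-bipyridine (bipy, neutral). Ligand charge sum = -2.
With Ni in oxidation state +2, the complex ion is [Ni...].

[Ni(bipy)2Br2]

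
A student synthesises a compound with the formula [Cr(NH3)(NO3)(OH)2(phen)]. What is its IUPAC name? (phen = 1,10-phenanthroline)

There is no counter-ion, so the complex is neutral overall.
Ligand charges: 1×1,10-phenanthroline (neutral), 1×ammine (neutral), 2×hydroxo (-1 each), 1×nitrato (-1 each); total -3. So Cr + (-3) = 0, giving Cr = +3.
Ligands are named alphabetically: ammine before hydroxo before nitrato before phenanthroline.

amminedihydroxonitrato(1,10-phenanthroline)chromium(III)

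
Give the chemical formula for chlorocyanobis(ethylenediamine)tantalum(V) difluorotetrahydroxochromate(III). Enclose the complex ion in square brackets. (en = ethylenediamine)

[TaCl(CN)(en)2][CrF2(OH)4]

Cation [Ta…]: ligand charges -2, Ta(V) ⇒ ion charge 3+.
Anion [Cr…]: ligand charges -6, Cr(III) ⇒ ion charge 3−.
One 3+ cation balances one 3− anion.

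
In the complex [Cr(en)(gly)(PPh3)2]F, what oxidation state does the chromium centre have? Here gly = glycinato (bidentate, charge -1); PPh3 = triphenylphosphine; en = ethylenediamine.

+2

1 fluoride outside the brackets (-1 each) → the complex ion is 1+.
Ligand charges: 1×gly = -1; 2×PPh3 neutral; 1×en neutral; sum -1.
Cr + (-1) = 1+ ⇒ Cr is +2.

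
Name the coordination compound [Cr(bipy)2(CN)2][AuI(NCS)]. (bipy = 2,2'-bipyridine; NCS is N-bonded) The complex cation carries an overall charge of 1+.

bis(2,2'-bipyridine)dicyanochromium(III) iodoisothiocyanatoaurate(I)

The complex cation is given as 1+; its ligand charges sum to -2, so Cr = +3.
A 1:1 salt means the anion carries the equal and opposite charge, 1−.
Anion: ligand charges sum to -2; for the ion to be 1−, Au = +1.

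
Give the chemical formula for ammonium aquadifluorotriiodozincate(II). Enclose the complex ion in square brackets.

(NH4)3[ZnF2(H2O)I3]

Ligands: 2 fluoro (F, -1), 1 aqua (H2O, neutral), 3 iodo (I, -1). Ligand charge sum = -5.
With Zn in oxidation state +2, the complex ion is [Zn...]^3−.
Charge balance with ammonium (+1) requires 1 complex ion per 3 ammonium.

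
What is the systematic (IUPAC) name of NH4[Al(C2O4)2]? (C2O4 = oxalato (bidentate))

The 1 ammonium counter-ion carries a total charge of +1, so each complex ion is 1−.
Ligand charges: 2×oxalato (-2 each); total -4. So Al + (-4) = 1−, giving Al = +3.
The complex ion is anionic, so aluminium takes the -ate form aluminate(III).

ammonium dioxalatoaluminate(III)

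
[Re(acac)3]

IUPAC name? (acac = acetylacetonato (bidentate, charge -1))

tris(acetylacetonato)rhenium(III)

There is no counter-ion, so the complex is neutral overall.
Ligand charges: 3×acetylacetonato (-1 each); total -3. So Re + (-3) = 0, giving Re = +3.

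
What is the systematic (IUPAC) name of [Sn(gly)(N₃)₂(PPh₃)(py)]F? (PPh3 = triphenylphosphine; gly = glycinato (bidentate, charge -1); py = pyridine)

diazido(glycinato)(pyridine)(triphenylphosphine)tin(IV) fluoride

The 1 fluoride counter-ion carries a total charge of -1, so each complex ion is 1+.
Ligand charges: 2×azido (-1 each), 1×triphenylphosphine (neutral), 1×glycinato (-1 each), 1×pyridine (neutral); total -3. So Sn + (-3) = 1+, giving Sn = +4.
Ligands are named alphabetically: azido before glycinato before pyridine before triphenylphosphine.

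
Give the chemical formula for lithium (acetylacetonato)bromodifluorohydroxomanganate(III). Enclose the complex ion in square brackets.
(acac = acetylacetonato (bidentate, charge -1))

Ligands: 2 fluoro (F, -1), 1 acetylacetonato (acac, -1), 1 hydroxo (OH, -1), 1 bromo (Br, -1). Ligand charge sum = -5.
With Mn in oxidation state +3, the complex ion is [Mn...]^2−.
Charge balance with lithium (+1) requires 1 complex ion per 2 lithium.

Li2[Mn(acac)BrF2(OH)]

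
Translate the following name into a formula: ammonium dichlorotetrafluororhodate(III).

Ligands: 4 fluoro (F, -1), 2 chloro (Cl, -1). Ligand charge sum = -6.
Charge balance with ammonium (+1) requires 1 complex ion per 3 ammonium.

(NH4)3[RhCl2F4]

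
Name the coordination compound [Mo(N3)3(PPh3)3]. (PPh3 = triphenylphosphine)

There is no counter-ion, so the complex is neutral overall.
Ligand charges: 3×triphenylphosphine (neutral), 3×azido (-1 each); total -3. So Mo + (-3) = 0, giving Mo = +3.
Ligands are named alphabetically: azido before triphenylphosphine.

triazidotris(triphenylphosphine)molybdenum(III)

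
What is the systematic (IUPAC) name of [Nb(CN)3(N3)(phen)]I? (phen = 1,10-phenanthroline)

The 1 iodide counter-ion carries a total charge of -1, so each complex ion is 1+.
Ligand charges: 1×1,10-phenanthroline (neutral), 1×azido (-1 each), 3×cyano (-1 each); total -4. So Nb + (-4) = 1+, giving Nb = +5.
Ligands are named alphabetically: azido before cyano before phenanthroline.

azidotricyano(1,10-phenanthroline)niobium(V) iodide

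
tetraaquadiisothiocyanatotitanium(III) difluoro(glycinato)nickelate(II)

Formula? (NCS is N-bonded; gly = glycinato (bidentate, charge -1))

Cation [Ti…]: ligand charges -2, Ti(III) ⇒ ion charge 1+.
Anion [Ni…]: ligand charges -3, Ni(II) ⇒ ion charge 1−.
One 1+ cation balances one 1− anion.

[Ti(H2O)4(NCS)2][NiF2(gly)]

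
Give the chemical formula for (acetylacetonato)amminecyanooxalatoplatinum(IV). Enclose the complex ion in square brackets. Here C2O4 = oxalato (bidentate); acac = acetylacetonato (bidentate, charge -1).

Ligands: 1 cyano (CN, -1), 1 oxalato (C2O4, -2), 1 ammine (NH3, neutral), 1 acetylacetonato (acac, -1). Ligand charge sum = -4.
With Pt in oxidation state +4, the complex ion is [Pt...].

[Pt(acac)(C2O4)(CN)(NH3)]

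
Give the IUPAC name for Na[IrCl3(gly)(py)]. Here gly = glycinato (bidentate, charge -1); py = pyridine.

sodium trichloro(glycinato)(pyridine)iridate(III)

The 1 sodium counter-ion carries a total charge of +1, so each complex ion is 1−.
Ligand charges: 3×chloro (-1 each), 1×glycinato (-1 each), 1×pyridine (neutral); total -4. So Ir + (-4) = 1−, giving Ir = +3.
Ligands are named alphabetically: chloro before glycinato before pyridine.
The complex ion is anionic, so iridium takes the -ate form iridate(III).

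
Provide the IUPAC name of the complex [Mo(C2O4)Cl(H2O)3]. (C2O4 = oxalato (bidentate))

There is no counter-ion, so the complex is neutral overall.
Ligand charges: 3×aqua (neutral), 1×oxalato (-2 each), 1×chloro (-1 each); total -3. So Mo + (-3) = 0, giving Mo = +3.
Ligands are named alphabetically: aqua before chloro before oxalato.

triaquachlorooxalatomolybdenum(III)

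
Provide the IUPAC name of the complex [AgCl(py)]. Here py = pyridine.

There is no counter-ion, so the complex is neutral overall.
Ligand charges: 1×chloro (-1 each), 1×pyridine (neutral); total -1. So Ag + (-1) = 0, giving Ag = +1.
Ligands are named alphabetically: chloro before pyridine.

chloro(pyridine)silver(I)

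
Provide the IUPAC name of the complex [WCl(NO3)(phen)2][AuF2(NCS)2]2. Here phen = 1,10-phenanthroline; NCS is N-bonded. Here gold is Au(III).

Au is given as +3; the anion's ligand charges sum to -4, so the complex anion is 1−.
With 2 anions per cation, the cation must be 2×1 = 2+.
Cation: ligand charges sum to -2; for the ion to be 2+, W = +4.

chloronitratobis(1,10-phenanthroline)tungsten(IV) difluorodiisothiocyanatoaurate(III)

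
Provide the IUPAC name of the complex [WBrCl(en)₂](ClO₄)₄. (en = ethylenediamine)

The 4 perchlorate counter-ions carry a total charge of -4, so each complex ion is 4+.
Ligand charges: 2×ethylenediamine (neutral), 1×chloro (-1 each), 1×bromo (-1 each); total -2. So W + (-2) = 4+, giving W = +6.
Ligands are named alphabetically: bromo before chloro before ethylenediamine.

bromochlorobis(ethylenediamine)tungsten(VI) perchlorate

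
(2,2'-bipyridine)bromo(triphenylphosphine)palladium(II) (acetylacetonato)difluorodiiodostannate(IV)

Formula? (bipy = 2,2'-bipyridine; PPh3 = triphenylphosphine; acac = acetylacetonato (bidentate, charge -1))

[Pd(bipy)Br(PPh3)][Sn(acac)F2I2]

Cation [Pd…]: ligand charges -1, Pd(II) ⇒ ion charge 1+.
Anion [Sn…]: ligand charges -5, Sn(IV) ⇒ ion charge 1−.
One 1+ cation balances one 1− anion.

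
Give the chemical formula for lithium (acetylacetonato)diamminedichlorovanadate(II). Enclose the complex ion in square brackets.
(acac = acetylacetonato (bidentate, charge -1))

Ligands: 2 chloro (Cl, -1), 2 ammine (NH3, neutral), 1 acetylacetonato (acac, -1). Ligand charge sum = -3.
Charge balance with lithium (+1) requires 1 complex ion per 1 lithium.

Li[V(acac)Cl2(NH3)2]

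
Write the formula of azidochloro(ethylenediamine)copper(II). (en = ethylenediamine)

[CuCl(en)(N3)]

Ligands: 1 ethylenediamine (en, neutral), 1 chloro (Cl, -1), 1 azido (N3, -1). Ligand charge sum = -2.
With Cu in oxidation state +2, the complex ion is [Cu...].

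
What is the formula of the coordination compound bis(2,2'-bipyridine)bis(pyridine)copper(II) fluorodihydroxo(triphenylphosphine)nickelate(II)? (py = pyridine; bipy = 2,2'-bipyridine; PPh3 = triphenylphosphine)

[Cu(bipy)2(py)2][NiF(OH)2(PPh3)]2

Cation [Cu…]: ligand charges 0, Cu(II) ⇒ ion charge 2+.
Anion [Ni…]: ligand charges -3, Ni(II) ⇒ ion charge 1−.
One 2+ cation requires 2 of the 1− anion.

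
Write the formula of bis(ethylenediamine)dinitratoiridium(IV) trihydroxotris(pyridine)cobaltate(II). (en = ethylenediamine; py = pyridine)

Cation [Ir…]: ligand charges -2, Ir(IV) ⇒ ion charge 2+.
Anion [Co…]: ligand charges -3, Co(II) ⇒ ion charge 1−.
One 2+ cation requires 2 of the 1− anion.

[Ir(en)2(NO3)2][Co(OH)3(py)3]2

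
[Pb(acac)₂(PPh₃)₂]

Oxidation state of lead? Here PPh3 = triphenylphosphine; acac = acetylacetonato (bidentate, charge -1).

+2

No counter-ion: the bracketed complex is neutral.
Ligand charges: 2×PPh3 neutral; 2×acac = -2; sum -2.
Pb + (-2) = 0 ⇒ Pb is +2.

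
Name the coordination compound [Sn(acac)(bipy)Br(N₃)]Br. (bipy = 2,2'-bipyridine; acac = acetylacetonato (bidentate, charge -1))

The 1 bromide counter-ion carries a total charge of -1, so each complex ion is 1+.
Ligand charges: 1×2,2'-bipyridine (neutral), 1×azido (-1 each), 1×bromo (-1 each), 1×acetylacetonato (-1 each); total -3. So Sn + (-3) = 1+, giving Sn = +4.
Ligands are named alphabetically: acetylacetonato before azido before bipyridine before bromo.

(acetylacetonato)azido(2,2'-bipyridine)bromotin(IV) bromide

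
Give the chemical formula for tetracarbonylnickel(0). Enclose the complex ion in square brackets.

Ligands: 4 carbonyl (CO, neutral). Ligand charge sum = 0.
With Ni in oxidation state 0, the complex ion is [Ni...].

[Ni(CO)4]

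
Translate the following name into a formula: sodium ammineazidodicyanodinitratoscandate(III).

Na2[Sc(CN)2(N3)(NH3)(NO3)2]

Ligands: 2 nitrato (NO3, -1), 1 ammine (NH3, neutral), 2 cyano (CN, -1), 1 azido (N3, -1). Ligand charge sum = -5.
Charge balance with sodium (+1) requires 1 complex ion per 2 sodium.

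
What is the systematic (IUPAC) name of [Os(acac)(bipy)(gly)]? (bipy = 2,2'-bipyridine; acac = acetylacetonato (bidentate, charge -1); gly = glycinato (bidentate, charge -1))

(acetylacetonato)(2,2'-bipyridine)(glycinato)osmium(II)

There is no counter-ion, so the complex is neutral overall.
Ligand charges: 1×2,2'-bipyridine (neutral), 1×acetylacetonato (-1 each), 1×glycinato (-1 each); total -2. So Os + (-2) = 0, giving Os = +2.
Ligands are named alphabetically: acetylacetonato before bipyridine before glycinato.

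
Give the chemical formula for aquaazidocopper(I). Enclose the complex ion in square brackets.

[Cu(H2O)(N3)]

Ligands: 1 azido (N3, -1), 1 aqua (H2O, neutral). Ligand charge sum = -1.
With Cu in oxidation state +1, the complex ion is [Cu...].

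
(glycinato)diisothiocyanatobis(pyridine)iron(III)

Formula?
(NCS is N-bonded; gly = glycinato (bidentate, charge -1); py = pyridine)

Ligands: 2 isothiocyanato (NCS, -1), 1 glycinato (gly, -1), 2 pyridine (py, neutral). Ligand charge sum = -3.
With Fe in oxidation state +3, the complex ion is [Fe...].

[Fe(gly)(NCS)2(py)2]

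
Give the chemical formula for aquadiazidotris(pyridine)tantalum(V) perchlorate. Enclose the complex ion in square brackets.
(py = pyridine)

[Ta(H2O)(N3)2(py)3](ClO4)3

Ligands: 1 aqua (H2O, neutral), 2 azido (N3, -1), 3 pyridine (py, neutral). Ligand charge sum = -2.
With Ta in oxidation state +5, the complex ion is [Ta...]^3+.
Charge balance with perchlorate (-1) requires 1 complex ion per 3 perchlorate.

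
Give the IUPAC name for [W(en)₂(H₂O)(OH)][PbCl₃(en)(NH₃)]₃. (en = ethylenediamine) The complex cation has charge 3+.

Both ions are complex: the cation is named first with the plain metal name, the anion second with the -ate form; each ion's ligands are alphabetised independently.
The complex cation is given as 3+; its ligand charges sum to -1, so W = +4.
With 3 anions per cation, each anion must be 3/3 = 1−.
Anion: ligand charges sum to -3; for the ion to be 1−, Pb = +2.

aquabis(ethylenediamine)hydroxotungsten(IV) amminetrichloro(ethylenediamine)plumbate(II)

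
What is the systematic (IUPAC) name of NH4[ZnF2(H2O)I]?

ammonium aquadifluoroiodozincate(II)

The 1 ammonium counter-ion carries a total charge of +1, so each complex ion is 1−.
Ligand charges: 1×iodo (-1 each), 2×fluoro (-1 each), 1×aqua (neutral); total -3. So Zn + (-3) = 1−, giving Zn = +2.
The complex ion is anionic, so zinc takes the -ate form zincate(II).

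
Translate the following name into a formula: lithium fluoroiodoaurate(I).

Li[AuFI]

Ligands: 1 iodo (I, -1), 1 fluoro (F, -1). Ligand charge sum = -2.
With Au in oxidation state +1, the complex ion is [Au...]^1−.
Charge balance with lithium (+1) requires 1 complex ion per 1 lithium.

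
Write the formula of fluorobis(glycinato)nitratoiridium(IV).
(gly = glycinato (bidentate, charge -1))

[IrF(gly)2(NO3)]

Ligands: 1 fluoro (F, -1), 2 glycinato (gly, -1), 1 nitrato (NO3, -1). Ligand charge sum = -4.
With Ir in oxidation state +4, the complex ion is [Ir...].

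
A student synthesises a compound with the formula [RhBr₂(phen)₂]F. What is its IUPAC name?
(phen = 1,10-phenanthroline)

dibromobis(1,10-phenanthroline)rhodium(III) fluoride

The 1 fluoride counter-ion carries a total charge of -1, so each complex ion is 1+.
Ligand charges: 2×1,10-phenanthroline (neutral), 2×bromo (-1 each); total -2. So Rh + (-2) = 1+, giving Rh = +3.
Ligands are named alphabetically: bromo before phenanthroline.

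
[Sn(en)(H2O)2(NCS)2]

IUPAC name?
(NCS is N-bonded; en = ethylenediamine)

There is no counter-ion, so the complex is neutral overall.
Ligand charges: 2×isothiocyanato (-1 each), 2×aqua (neutral), 1×ethylenediamine (neutral); total -2. So Sn + (-2) = 0, giving Sn = +2.
Ligands are named alphabetically: aqua before ethylenediamine before isothiocyanato.

diaqua(ethylenediamine)diisothiocyanatotin(II)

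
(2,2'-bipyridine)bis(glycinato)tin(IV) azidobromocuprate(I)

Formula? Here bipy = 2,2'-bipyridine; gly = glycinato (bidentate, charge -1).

Cation [Sn…]: ligand charges -2, Sn(IV) ⇒ ion charge 2+.
Anion [Cu…]: ligand charges -2, Cu(I) ⇒ ion charge 1−.
One 2+ cation requires 2 of the 1− anion.

[Sn(bipy)(gly)2][CuBr(N3)]2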